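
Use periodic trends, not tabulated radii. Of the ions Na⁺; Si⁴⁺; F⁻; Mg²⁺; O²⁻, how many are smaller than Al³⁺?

Isoelectronic series (10 e⁻ each). Size is set by nuclear charge: more protons means a smaller ion. Si⁴⁺ (Z=14), Al³⁺ (Z=13), Mg²⁺ (Z=12), Na⁺ (Z=11), F⁻ (Z=9), O²⁻ (Z=8).
Relative to Al³⁺, the ions that are smaller are Si⁴⁺. Count: 1.

1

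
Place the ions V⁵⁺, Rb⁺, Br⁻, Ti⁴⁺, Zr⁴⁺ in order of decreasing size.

Work out protons and electrons: V⁵⁺ (Z=23, 18 e⁻), Ti⁴⁺ (Z=22, 18 e⁻), Zr⁴⁺ (Z=40, 36 e⁻), Rb⁺ (Z=37, 36 e⁻), Br⁻ (Z=35, 36 e⁻). V⁵⁺ < Ti⁴⁺ (both 18 e⁻, Z=23>22); Ti⁴⁺ < Zr⁴⁺ (same group, 1 shell fewer); Zr⁴⁺ < Rb⁺ (both 36 e⁻, Z=40>37); Rb⁺ < Br⁻ (isoelectronic, higher Z=37 is smaller).

Br⁻ > Rb⁺ > Zr⁴⁺ > Ti⁴⁺ > V⁵⁺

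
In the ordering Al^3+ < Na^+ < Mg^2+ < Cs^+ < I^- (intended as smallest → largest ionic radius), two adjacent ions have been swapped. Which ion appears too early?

Na^+

Scanning neighbour by neighbour, only Na^+/Mg^2+ violates a trend: they are isoelectronic (10 e⁻) and Mg has more protons than Na (12 vs 11), making Mg^2+ smaller. That makes Na^+ the one sitting a position early relative to where it belongs.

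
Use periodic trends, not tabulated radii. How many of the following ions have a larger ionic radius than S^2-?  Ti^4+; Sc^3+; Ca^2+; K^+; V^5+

These species are isoelectronic with 18 electrons. The only difference is the number of protons: V^5+ (Z=23), Ti^4+ (Z=22), Sc^3+ (Z=21), Ca^2+ (Z=20), K^+ (Z=19), S^2- (Z=16). The strongest nuclear pull (V^5+) gives the smallest ion.
Placing each against S^2-: smaller — V^5+, Ti^4+, Sc^3+, Ca^2+, K^+; larger — none. Count: 0.

0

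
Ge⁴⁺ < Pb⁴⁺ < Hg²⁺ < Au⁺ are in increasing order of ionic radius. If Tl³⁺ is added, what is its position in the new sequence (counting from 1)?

Tabulating Z and e⁻: Ge⁴⁺ (Z=32, 28 e⁻), Pb⁴⁺ (Z=82, 78 e⁻), Tl³⁺ (Z=81, 78 e⁻), Hg²⁺ (Z=80, 78 e⁻), Au⁺ (Z=79, 78 e⁻). Ge⁴⁺ < Pb⁴⁺ (same group, 2 shells fewer); Pb⁴⁺ < Tl³⁺ (isoelectronic, higher Z=82 is smaller); Tl³⁺ < Hg²⁺ (both 78 e⁻, Z=81>80); Hg²⁺ < Au⁺ (both 78 e⁻, Z=80>79).
The complete sequence is Ge⁴⁺ < Pb⁴⁺ < Tl³⁺ < Hg²⁺ < Au⁺. Tl³⁺ sits at position 3.

3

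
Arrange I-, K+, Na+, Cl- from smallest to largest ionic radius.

Na+ < K+ < Cl- < I-

Work out protons and electrons: Na+: 10 e⁻, Z=11, K+: 18 e⁻, Z=19, Cl-: 18 e⁻, Z=17, I-: 54 e⁻, Z=53. Na+ < K+ (same group, 1 shell fewer); K+ < Cl- (isoelectronic, higher Z=19 is smaller); Cl- < I- (same group, period 3 vs 5).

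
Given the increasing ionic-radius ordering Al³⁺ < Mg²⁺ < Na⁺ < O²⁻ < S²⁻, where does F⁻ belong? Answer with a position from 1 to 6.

Tabulating Z and e⁻: Al³⁺ has 10 e⁻ (Z=13), Mg²⁺ has 10 e⁻ (Z=12), Na⁺ has 10 e⁻ (Z=11), F⁻ has 10 e⁻ (Z=9), O²⁻ has 10 e⁻ (Z=8), S²⁻ has 18 e⁻ (Z=16). Al³⁺ < Mg²⁺ (both 10 e⁻, Z=13>12); Mg²⁺ < Na⁺ (isoelectronic, higher Z=12 is smaller); Na⁺ < F⁻ (isoelectronic, higher Z=11 is smaller); F⁻ < O²⁻ (both 10 e⁻, Z=9>8); O²⁻ < S²⁻ (same group, period 2 vs 3).
The complete sequence is Al³⁺ < Mg²⁺ < Na⁺ < F⁻ < O²⁻ < S²⁻. F⁻ sits at position 4.

4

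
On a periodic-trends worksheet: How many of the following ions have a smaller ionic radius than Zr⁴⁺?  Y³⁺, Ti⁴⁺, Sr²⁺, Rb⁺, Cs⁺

Work out protons and electrons: Ti⁴⁺: 18 e⁻, Z=22, Zr⁴⁺: 36 e⁻, Z=40, Y³⁺: 36 e⁻, Z=39, Sr²⁺: 36 e⁻, Z=38, Rb⁺: 36 e⁻, Z=37, Cs⁺: 54 e⁻, Z=55. Ti⁴⁺ < Zr⁴⁺ (same group, period 4 vs 5); Zr⁴⁺ < Y³⁺ (both 36 e⁻, Z=40>39); Y³⁺ < Sr²⁺ (isoelectronic, higher Z=39 is smaller); Sr²⁺ < Rb⁺ (isoelectronic, higher Z=38 is smaller); Rb⁺ < Cs⁺ (same group, period 5 vs 6).
Placing each against Zr⁴⁺: smaller — Ti⁴⁺; larger — Y³⁺, Sr²⁺, Rb⁺, Cs⁺. Count: 1.

1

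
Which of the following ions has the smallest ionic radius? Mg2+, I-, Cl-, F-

Electron counts and nuclear charges: Mg2+ has 10 e⁻ (Z=12), F- has 10 e⁻ (Z=9), Cl- has 18 e⁻ (Z=17), I- has 54 e⁻ (Z=53). Mg2+ < F- (isoelectronic, higher Z=12 is smaller); F- < Cl- (same group, 1 shell fewer); Cl- < I- (same group, 2 shells fewer).

Mg2+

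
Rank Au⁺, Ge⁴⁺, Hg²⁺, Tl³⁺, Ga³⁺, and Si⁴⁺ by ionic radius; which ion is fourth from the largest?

Ga³⁺

Tabulating Z and e⁻: Si⁴⁺ (Z=14, 10 e⁻), Ge⁴⁺ (Z=32, 28 e⁻), Ga³⁺ (Z=31, 28 e⁻), Tl³⁺ (Z=81, 78 e⁻), Hg²⁺ (Z=80, 78 e⁻), Au⁺ (Z=79, 78 e⁻). Si⁴⁺ < Ge⁴⁺ (same group, 1 shell fewer); Ge⁴⁺ < Ga³⁺ (both 28 e⁻, Z=32>31); Ga³⁺ < Tl³⁺ (same group, period 4 vs 6); Tl³⁺ < Hg²⁺ (both 78 e⁻, Z=81>80); Hg²⁺ < Au⁺ (isoelectronic, higher Z=80 is smaller).
So the order is Si⁴⁺ < Ge⁴⁺ < Ga³⁺ < Tl³⁺ < Hg²⁺ < Au⁺; the 4th-largest ion is Ga³⁺.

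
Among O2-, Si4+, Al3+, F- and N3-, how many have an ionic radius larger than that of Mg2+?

3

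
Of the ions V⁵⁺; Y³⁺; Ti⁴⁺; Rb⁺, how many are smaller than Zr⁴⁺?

2

Tabulating Z and e⁻: V⁵⁺ has 18 e⁻ (Z=23), Ti⁴⁺ has 18 e⁻ (Z=22), Zr⁴⁺ has 36 e⁻ (Z=40), Y³⁺ has 36 e⁻ (Z=39), Rb⁺ has 36 e⁻ (Z=37). V⁵⁺ < Ti⁴⁺ (isoelectronic, higher Z=23 is smaller); Ti⁴⁺ < Zr⁴⁺ (same group, period 4 vs 5); Zr⁴⁺ < Y³⁺ (both 36 e⁻, Z=40>39); Y³⁺ < Rb⁺ (both 36 e⁻, Z=39>37).
Ordering all of them (including Zr⁴⁺) by radius gives V⁵⁺ < Ti⁴⁺ < Zr⁴⁺ < Y³⁺ < Rb⁺. So 2 are smaller.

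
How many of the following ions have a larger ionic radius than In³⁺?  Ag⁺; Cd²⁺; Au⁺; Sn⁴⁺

Tabulating Z and e⁻: Sn⁴⁺: 46 e⁻, Z=50, In³⁺: 46 e⁻, Z=49, Cd²⁺: 46 e⁻, Z=48, Ag⁺: 46 e⁻, Z=47, Au⁺: 78 e⁻, Z=79. Sn⁴⁺ < In³⁺ (isoelectronic, higher Z=50 is smaller); In³⁺ < Cd²⁺ (isoelectronic, higher Z=49 is smaller); Cd²⁺ < Ag⁺ (isoelectronic, higher Z=48 is smaller); Ag⁺ < Au⁺ (same group, 1 shell fewer).
Placing each against In³⁺: smaller — Sn⁴⁺; larger — Cd²⁺, Ag⁺, Au⁺. Count: 3.

3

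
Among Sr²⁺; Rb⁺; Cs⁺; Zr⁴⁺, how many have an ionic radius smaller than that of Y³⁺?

1

First list Z and electron count for each: Zr⁴⁺: 36 e⁻, Z=40, Y³⁺: 36 e⁻, Z=39, Sr²⁺: 36 e⁻, Z=38, Rb⁺: 36 e⁻, Z=37, Cs⁺: 54 e⁻, Z=55. Zr⁴⁺ < Y³⁺ (isoelectronic, higher Z=40 is smaller); Y³⁺ < Sr²⁺ (both 36 e⁻, Z=39>38); Sr²⁺ < Rb⁺ (isoelectronic, higher Z=38 is smaller); Rb⁺ < Cs⁺ (same group, 1 shell fewer).
Overall: Zr⁴⁺ < Y³⁺ < Sr²⁺ < Rb⁺ < Cs⁺. Y³⁺ has 1 below it and 3 above. So 1 is smaller.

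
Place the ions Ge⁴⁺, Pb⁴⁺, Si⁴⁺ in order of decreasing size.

Pb⁴⁺ > Ge⁴⁺ > Si⁴⁺

These ions sit in one column with identical charge. Each step down the periodic table adds a principal shell, increasing the radius.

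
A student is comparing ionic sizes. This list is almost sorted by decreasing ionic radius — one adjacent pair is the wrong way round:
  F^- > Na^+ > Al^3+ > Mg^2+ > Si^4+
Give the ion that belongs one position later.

Compare adjacent ions: Al^3+ and Mg^2+ share 10 electrons; the higher nuclear charge on Al (Z=13) contracts it more, so Al^3+ < Mg^2+ — yet in this decreasing list Al^3+ sits before Mg^2+. Nothing else is reversed, so Al^3+ should move one place to the right.

Al^3+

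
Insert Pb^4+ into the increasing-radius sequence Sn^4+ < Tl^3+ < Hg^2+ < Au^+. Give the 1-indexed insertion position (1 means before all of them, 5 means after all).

First list Z and electron count for each: Sn^4+ (Z=50, 46 e⁻), Pb^4+ (Z=82, 78 e⁻), Tl^3+ (Z=81, 78 e⁻), Hg^2+ (Z=80, 78 e⁻), Au^+ (Z=79, 78 e⁻). Sn^4+ < Pb^4+ (same group, 1 shell fewer); Pb^4+ < Tl^3+ (isoelectronic, higher Z=82 is smaller); Tl^3+ < Hg^2+ (both 78 e⁻, Z=81>80); Hg^2+ < Au^+ (isoelectronic, higher Z=80 is smaller).
Putting Pb^4+ in gives Sn^4+ < Pb^4+ < Tl^3+ < Hg^2+ < Au^+; it lands at slot 2.

2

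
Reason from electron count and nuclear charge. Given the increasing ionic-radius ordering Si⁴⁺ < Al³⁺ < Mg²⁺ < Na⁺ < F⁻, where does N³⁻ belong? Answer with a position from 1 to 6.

These species are isoelectronic with 10 electrons. The only difference is the number of protons: Si⁴⁺ (Z=14), Al³⁺ (Z=13), Mg²⁺ (Z=12), Na⁺ (Z=11), F⁻ (Z=9), N³⁻ (Z=7). The strongest nuclear pull (Si⁴⁺) gives the smallest ion.
The complete sequence is Si⁴⁺ < Al³⁺ < Mg²⁺ < Na⁺ < F⁻ < N³⁻. N³⁻ sits at position 6.

6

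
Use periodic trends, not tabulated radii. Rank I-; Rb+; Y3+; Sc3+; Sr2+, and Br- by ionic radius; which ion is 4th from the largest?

Tabulating Z and e⁻: Sc3+ has 18 e⁻ (Z=21), Y3+ has 36 e⁻ (Z=39), Sr2+ has 36 e⁻ (Z=38), Rb+ has 36 e⁻ (Z=37), Br- has 36 e⁻ (Z=35), I- has 54 e⁻ (Z=53). Sc3+ < Y3+ (same group, 1 shell fewer); Y3+ < Sr2+ (isoelectronic, higher Z=39 is smaller); Sr2+ < Rb+ (both 36 e⁻, Z=38>37); Rb+ < Br- (isoelectronic, higher Z=37 is smaller); Br- < I- (same group, period 4 vs 5).
Ordering: Sc3+ < Y3+ < Sr2+ < Rb+ < Br- < I-. The 4th largest is Sr2+.

Sr2+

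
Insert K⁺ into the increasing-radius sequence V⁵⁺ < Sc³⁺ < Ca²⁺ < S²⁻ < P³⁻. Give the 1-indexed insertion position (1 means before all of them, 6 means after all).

4

Each ion has 18 electrons. The ranking follows nuclear charge in reverse — greater Z gives a smaller radius. V⁵⁺ (Z=23), Sc³⁺ (Z=21), Ca²⁺ (Z=20), K⁺ (Z=19), S²⁻ (Z=16), P³⁻ (Z=15).
With K⁺ included the full order is V⁵⁺ < Sc³⁺ < Ca²⁺ < K⁺ < S²⁻ < P³⁻, so it takes position 4.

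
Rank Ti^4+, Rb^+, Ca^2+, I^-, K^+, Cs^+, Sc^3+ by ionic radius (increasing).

Ti^4+ < Sc^3+ < Ca^2+ < K^+ < Rb^+ < Cs^+ < I^-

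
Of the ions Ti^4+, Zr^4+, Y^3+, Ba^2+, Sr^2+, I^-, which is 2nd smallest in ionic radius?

Electron counts and nuclear charges: Ti^4+ has 18 e⁻ (Z=22), Zr^4+ has 36 e⁻ (Z=40), Y^3+ has 36 e⁻ (Z=39), Sr^2+ has 36 e⁻ (Z=38), Ba^2+ has 54 e⁻ (Z=56), I^- has 54 e⁻ (Z=53). Ti^4+ < Zr^4+ (same group, period 4 vs 5); Zr^4+ < Y^3+ (isoelectronic, higher Z=40 is smaller); Y^3+ < Sr^2+ (both 36 e⁻, Z=39>38); Sr^2+ < Ba^2+ (same group, period 5 vs 6); Ba^2+ < I^- (isoelectronic, higher Z=56 is smaller).
That gives Ti^4+ < Zr^4+ < Y^3+ < Sr^2+ < Ba^2+ < I^-. From the smallest end, number 2 is Zr^4+.

Zr^4+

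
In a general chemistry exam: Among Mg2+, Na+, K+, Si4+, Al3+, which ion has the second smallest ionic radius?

Tabulating Z and e⁻: Si4+ (Z=14, 10 e⁻), Al3+ (Z=13, 10 e⁻), Mg2+ (Z=12, 10 e⁻), Na+ (Z=11, 10 e⁻), K+ (Z=19, 18 e⁻). Si4+ < Al3+ (isoelectronic, higher Z=14 is smaller); Al3+ < Mg2+ (isoelectronic, higher Z=13 is smaller); Mg2+ < Na+ (both 10 e⁻, Z=12>11); Na+ < K+ (same group, period 3 vs 4).
That gives Si4+ < Al3+ < Mg2+ < Na+ < K+. From the smallest end, number 2 is Al3+.

Al3+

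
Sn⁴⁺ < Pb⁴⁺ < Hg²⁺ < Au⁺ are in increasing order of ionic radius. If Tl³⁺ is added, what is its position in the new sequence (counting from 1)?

3

Tabulating Z and e⁻: Sn⁴⁺ has 46 e⁻ (Z=50), Pb⁴⁺ has 78 e⁻ (Z=82), Tl³⁺ has 78 e⁻ (Z=81), Hg²⁺ has 78 e⁻ (Z=80), Au⁺ has 78 e⁻ (Z=79). Sn⁴⁺ < Pb⁴⁺ (same group, period 5 vs 6); Pb⁴⁺ < Tl³⁺ (isoelectronic, higher Z=82 is smaller); Tl³⁺ < Hg²⁺ (isoelectronic, higher Z=81 is smaller); Hg²⁺ < Au⁺ (both 78 e⁻, Z=80>79).
With Tl³⁺ included the full order is Sn⁴⁺ < Pb⁴⁺ < Tl³⁺ < Hg²⁺ < Au⁺, so it takes position 3.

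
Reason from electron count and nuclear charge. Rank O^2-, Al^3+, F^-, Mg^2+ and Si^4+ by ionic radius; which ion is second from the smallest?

Isoelectronic series (10 e⁻ each). Size is set by nuclear charge: more protons means a smaller ion. Si^4+ (Z=14), Al^3+ (Z=13), Mg^2+ (Z=12), F^- (Z=9), O^2- (Z=8).
So the order is Si^4+ < Al^3+ < Mg^2+ < F^- < O^2-; the 2nd-smallest ion is Al^3+.

Al^3+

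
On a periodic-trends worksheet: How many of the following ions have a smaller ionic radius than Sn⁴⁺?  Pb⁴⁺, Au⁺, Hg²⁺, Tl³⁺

0

Work out protons and electrons: Sn⁴⁺ has 46 e⁻ (Z=50), Pb⁴⁺ has 78 e⁻ (Z=82), Tl³⁺ has 78 e⁻ (Z=81), Hg²⁺ has 78 e⁻ (Z=80), Au⁺ has 78 e⁻ (Z=79). Sn⁴⁺ < Pb⁴⁺ (same group, 1 shell fewer); Pb⁴⁺ < Tl³⁺ (both 78 e⁻, Z=82>81); Tl³⁺ < Hg²⁺ (isoelectronic, higher Z=81 is smaller); Hg²⁺ < Au⁺ (both 78 e⁻, Z=80>79).
Relative to Sn⁴⁺, the ions that are smaller are none. That's 0.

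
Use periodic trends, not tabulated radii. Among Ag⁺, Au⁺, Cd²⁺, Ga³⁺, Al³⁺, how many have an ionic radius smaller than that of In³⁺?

2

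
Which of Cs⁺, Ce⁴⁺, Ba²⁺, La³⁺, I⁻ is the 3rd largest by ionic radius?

Each ion has 54 electrons. The ranking follows nuclear charge in reverse — greater Z gives a smaller radius. Ce⁴⁺ (Z=58), La³⁺ (Z=57), Ba²⁺ (Z=56), Cs⁺ (Z=55), I⁻ (Z=53).
Ordering: Ce⁴⁺ < La³⁺ < Ba²⁺ < Cs⁺ < I⁻. The 3rd largest is Ba²⁺.

Ba²⁺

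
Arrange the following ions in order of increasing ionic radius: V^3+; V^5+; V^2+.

V^5+ < V^3+ < V^2+

Same element, different charge: the more highly charged cation has fewer electrons and a greater effective nuclear charge per electron, making V^5+ the smallest.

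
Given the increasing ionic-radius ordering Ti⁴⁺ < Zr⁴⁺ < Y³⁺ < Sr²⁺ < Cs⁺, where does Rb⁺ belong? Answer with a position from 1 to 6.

5

Work out protons and electrons: Ti⁴⁺ has 18 e⁻ (Z=22), Zr⁴⁺ has 36 e⁻ (Z=40), Y³⁺ has 36 e⁻ (Z=39), Sr²⁺ has 36 e⁻ (Z=38), Rb⁺ has 36 e⁻ (Z=37), Cs⁺ has 54 e⁻ (Z=55). Ti⁴⁺ < Zr⁴⁺ (same group, 1 shell fewer); Zr⁴⁺ < Y³⁺ (both 36 e⁻, Z=40>39); Y³⁺ < Sr²⁺ (both 36 e⁻, Z=39>38); Sr²⁺ < Rb⁺ (both 36 e⁻, Z=38>37); Rb⁺ < Cs⁺ (same group, 1 shell fewer).
With Rb⁺ included the full order is Ti⁴⁺ < Zr⁴⁺ < Y³⁺ < Sr²⁺ < Rb⁺ < Cs⁺, so it takes position 5.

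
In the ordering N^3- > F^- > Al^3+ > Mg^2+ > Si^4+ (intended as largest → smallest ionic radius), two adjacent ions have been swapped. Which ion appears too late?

Mg^2+

Scanning neighbour by neighbour, only Al^3+/Mg^2+ violates a trend: both have 10 electrons but Z(Al)=13 > Z(Mg)=12, so Al^3+ should be the smaller of the two. That makes Mg^2+ the one sitting a position late relative to where it belongs.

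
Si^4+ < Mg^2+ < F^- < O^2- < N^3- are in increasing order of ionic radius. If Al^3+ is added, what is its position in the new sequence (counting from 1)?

Each ion has 10 electrons. The ranking follows nuclear charge in reverse — greater Z gives a smaller radius. Si^4+ (Z=14), Al^3+ (Z=13), Mg^2+ (Z=12), F^- (Z=9), O^2- (Z=8), N^3- (Z=7).
Merged order: Si^4+ < Al^3+ < Mg^2+ < F^- < O^2- < N^3- — Al^3+ is number 2.

2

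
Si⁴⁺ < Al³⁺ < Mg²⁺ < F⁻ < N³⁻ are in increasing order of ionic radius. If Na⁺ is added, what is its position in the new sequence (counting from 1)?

4

Isoelectronic series (10 e⁻ each). Size is set by nuclear charge: more protons means a smaller ion. Si⁴⁺ (Z=14), Al³⁺ (Z=13), Mg²⁺ (Z=12), Na⁺ (Z=11), F⁻ (Z=9), N³⁻ (Z=7).
Merged order: Si⁴⁺ < Al³⁺ < Mg²⁺ < Na⁺ < F⁻ < N³⁻ — Na⁺ is number 4.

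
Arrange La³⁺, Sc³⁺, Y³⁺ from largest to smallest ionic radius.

These ions sit in one column with identical charge. Each step down the periodic table adds a principal shell, increasing the radius.

La³⁺ > Y³⁺ > Sc³⁺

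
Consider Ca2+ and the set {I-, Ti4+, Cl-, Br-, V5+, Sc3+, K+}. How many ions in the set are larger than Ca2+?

4

Work out protons and electrons: V5+: 18 e⁻, Z=23, Ti4+: 18 e⁻, Z=22, Sc3+: 18 e⁻, Z=21, Ca2+: 18 e⁻, Z=20, K+: 18 e⁻, Z=19, Cl-: 18 e⁻, Z=17, Br-: 36 e⁻, Z=35, I-: 54 e⁻, Z=53. V5+ < Ti4+ (both 18 e⁻, Z=23>22); Ti4+ < Sc3+ (both 18 e⁻, Z=22>21); Sc3+ < Ca2+ (both 18 e⁻, Z=21>20); Ca2+ < K+ (both 18 e⁻, Z=20>19); K+ < Cl- (isoelectronic, higher Z=19 is smaller); Cl- < Br- (same group, period 3 vs 4); Br- < I- (same group, period 4 vs 5).
Ordering all of them (including Ca2+) by radius gives V5+ < Ti4+ < Sc3+ < Ca2+ < K+ < Cl- < Br- < I-. That's 4.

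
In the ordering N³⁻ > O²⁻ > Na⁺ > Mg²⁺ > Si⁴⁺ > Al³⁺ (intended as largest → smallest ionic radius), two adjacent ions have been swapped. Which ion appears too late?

Al³⁺

Scanning neighbour by neighbour, only Si⁴⁺/Al³⁺ violates a trend: Si⁴⁺ and Al³⁺ share 10 electrons; the higher nuclear charge on Si (Z=14) contracts it more, so Si⁴⁺ < Al³⁺. That makes Al³⁺ the one sitting a position late relative to where it belongs.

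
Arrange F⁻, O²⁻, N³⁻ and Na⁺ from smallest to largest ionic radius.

Na⁺ < F⁻ < O²⁻ < N³⁻

These species are isoelectronic with 10 electrons. The only difference is the number of protons: Na⁺ (Z=11), F⁻ (Z=9), O²⁻ (Z=8), N³⁻ (Z=7). The strongest nuclear pull (Na⁺) gives the smallest ion.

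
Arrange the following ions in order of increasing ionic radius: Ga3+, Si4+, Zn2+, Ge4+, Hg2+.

Tabulating Z and e⁻: Si4+ has 10 e⁻ (Z=14), Ge4+ has 28 e⁻ (Z=32), Ga3+ has 28 e⁻ (Z=31), Zn2+ has 28 e⁻ (Z=30), Hg2+ has 78 e⁻ (Z=80). Si4+ < Ge4+ (same group, 1 shell fewer); Ge4+ < Ga3+ (isoelectronic, higher Z=32 is smaller); Ga3+ < Zn2+ (isoelectronic, higher Z=31 is smaller); Zn2+ < Hg2+ (same group, period 4 vs 6).

Si4+ < Ge4+ < Ga3+ < Zn2+ < Hg2+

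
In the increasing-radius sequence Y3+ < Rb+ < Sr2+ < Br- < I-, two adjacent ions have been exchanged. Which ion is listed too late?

Sr2+

Scanning neighbour by neighbour, only Rb+/Sr2+ violates a trend: they are isoelectronic (36 e⁻) and Sr has more protons than Rb (38 vs 37), making Sr2+ smaller. That makes Sr2+ the one sitting a position late relative to where it belongs.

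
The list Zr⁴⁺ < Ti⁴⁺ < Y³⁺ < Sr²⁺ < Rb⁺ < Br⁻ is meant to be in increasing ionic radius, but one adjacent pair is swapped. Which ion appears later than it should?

Check each adjacent pair. Zr⁴⁺ and Ti⁴⁺ are reversed: same group and charge — period 4 sits above period 5, so Ti⁴⁺ is smaller. No other neighbouring pair contradicts the periodic trends, so Ti⁴⁺ is the ion listed too late.

Ti⁴⁺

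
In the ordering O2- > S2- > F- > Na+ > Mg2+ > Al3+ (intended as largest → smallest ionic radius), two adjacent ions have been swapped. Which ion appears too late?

S2-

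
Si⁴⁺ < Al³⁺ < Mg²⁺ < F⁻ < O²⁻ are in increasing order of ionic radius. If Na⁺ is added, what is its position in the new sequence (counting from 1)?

4

These species are isoelectronic with 10 electrons. The only difference is the number of protons: Si⁴⁺ (Z=14), Al³⁺ (Z=13), Mg²⁺ (Z=12), Na⁺ (Z=11), F⁻ (Z=9), O²⁻ (Z=8). The strongest nuclear pull (Si⁴⁺) gives the smallest ion.
The complete sequence is Si⁴⁺ < Al³⁺ < Mg²⁺ < Na⁺ < F⁻ < O²⁻. Na⁺ sits at position 4.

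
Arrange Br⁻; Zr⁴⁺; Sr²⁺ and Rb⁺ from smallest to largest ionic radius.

Isoelectronic series (36 e⁻ each). Size is set by nuclear charge: more protons means a smaller ion. Zr⁴⁺ (Z=40), Sr²⁺ (Z=38), Rb⁺ (Z=37), Br⁻ (Z=35).

Zr⁴⁺ < Sr²⁺ < Rb⁺ < Br⁻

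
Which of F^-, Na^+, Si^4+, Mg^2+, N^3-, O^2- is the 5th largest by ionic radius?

All of these have 10 electrons (isoelectronic). With the same electron cloud, the ion with the most protons pulls it in tightest. Nuclear charges: Si^4+ (Z=14), Mg^2+ (Z=12), Na^+ (Z=11), F^- (Z=9), O^2- (Z=8), N^3- (Z=7). Highest Z is smallest.
That gives Si^4+ < Mg^2+ < Na^+ < F^- < O^2- < N^3-. From the largest end, number 5 is Mg^2+.

Mg^2+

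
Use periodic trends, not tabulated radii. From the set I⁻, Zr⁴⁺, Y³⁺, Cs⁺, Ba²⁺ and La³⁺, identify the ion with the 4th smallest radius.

Tabulating Z and e⁻: Zr⁴⁺ has 36 e⁻ (Z=40), Y³⁺ has 36 e⁻ (Z=39), La³⁺ has 54 e⁻ (Z=57), Ba²⁺ has 54 e⁻ (Z=56), Cs⁺ has 54 e⁻ (Z=55), I⁻ has 54 e⁻ (Z=53). Zr⁴⁺ < Y³⁺ (both 36 e⁻, Z=40>39); Y³⁺ < La³⁺ (same group, 1 shell fewer); La³⁺ < Ba²⁺ (isoelectronic, higher Z=57 is smaller); Ba²⁺ < Cs⁺ (isoelectronic, higher Z=56 is smaller); Cs⁺ < I⁻ (isoelectronic, higher Z=55 is smaller).
Ordering: Zr⁴⁺ < Y³⁺ < La³⁺ < Ba²⁺ < Cs⁺ < I⁻. The 4th smallest is Ba²⁺.

Ba²⁺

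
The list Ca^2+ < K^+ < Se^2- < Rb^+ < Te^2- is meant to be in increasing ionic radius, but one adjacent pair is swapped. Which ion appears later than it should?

Rb^+

Check each adjacent pair. Se^2- and Rb^+ are reversed: both have 36 electrons but Z(Rb)=37 > Z(Se)=34, so Rb^+ should be the smaller of the two. No other neighbouring pair contradicts the periodic trends, so Rb^+ is the ion listed too late.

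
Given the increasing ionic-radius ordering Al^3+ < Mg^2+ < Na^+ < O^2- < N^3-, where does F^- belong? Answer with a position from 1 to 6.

4

These species are isoelectronic with 10 electrons. The only difference is the number of protons: Al^3+ (Z=13), Mg^2+ (Z=12), Na^+ (Z=11), F^- (Z=9), O^2- (Z=8), N^3- (Z=7). The strongest nuclear pull (Al^3+) gives the smallest ion.
The complete sequence is Al^3+ < Mg^2+ < Na^+ < F^- < O^2- < N^3-. F^- sits at position 4.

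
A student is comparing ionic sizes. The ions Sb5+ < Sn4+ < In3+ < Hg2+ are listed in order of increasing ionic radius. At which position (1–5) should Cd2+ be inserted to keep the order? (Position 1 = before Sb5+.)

First list Z and electron count for each: Sb5+ has 46 e⁻ (Z=51), Sn4+ has 46 e⁻ (Z=50), In3+ has 46 e⁻ (Z=49), Cd2+ has 46 e⁻ (Z=48), Hg2+ has 78 e⁻ (Z=80). Sb5+ < Sn4+ (isoelectronic, higher Z=51 is smaller); Sn4+ < In3+ (isoelectronic, higher Z=50 is smaller); In3+ < Cd2+ (both 46 e⁻, Z=49>48); Cd2+ < Hg2+ (same group, period 5 vs 6).
With Cd2+ included the full order is Sb5+ < Sn4+ < In3+ < Cd2+ < Hg2+, so it takes position 4.

4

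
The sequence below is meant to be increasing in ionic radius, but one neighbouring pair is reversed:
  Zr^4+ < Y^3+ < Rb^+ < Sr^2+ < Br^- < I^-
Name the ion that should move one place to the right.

Rb^+

Scanning neighbour by neighbour, only Rb^+/Sr^2+ violates a trend: Sr^2+ and Rb^+ share 36 electrons; the higher nuclear charge on Sr (Z=38) contracts it more, so Sr^2+ < Rb^+. That makes Rb^+ the one sitting a position early relative to where it belongs.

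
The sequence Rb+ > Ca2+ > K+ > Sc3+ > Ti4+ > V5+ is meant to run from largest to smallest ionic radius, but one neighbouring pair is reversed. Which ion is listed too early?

The pair Ca2+, K+ is the wrong way round — both have 18 electrons but Z(Ca)=20 > Z(K)=19, so Ca2+ should be the smaller of the two. All other adjacent pairs agree with periodic trends, so Ca2+ is the misplaced ion.

Ca2+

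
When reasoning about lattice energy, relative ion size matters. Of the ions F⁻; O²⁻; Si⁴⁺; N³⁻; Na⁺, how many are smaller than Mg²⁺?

1

These species are isoelectronic with 10 electrons. The only difference is the number of protons: Si⁴⁺ (Z=14), Mg²⁺ (Z=12), Na⁺ (Z=11), F⁻ (Z=9), O²⁻ (Z=8), N³⁻ (Z=7). The strongest nuclear pull (Si⁴⁺) gives the smallest ion.
Relative to Mg²⁺, the ions that are smaller are Si⁴⁺. So 1 is smaller.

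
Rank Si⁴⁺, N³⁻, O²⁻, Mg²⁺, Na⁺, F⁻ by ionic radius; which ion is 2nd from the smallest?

Each ion has 10 electrons. The ranking follows nuclear charge in reverse — greater Z gives a smaller radius. Si⁴⁺ (Z=14), Mg²⁺ (Z=12), Na⁺ (Z=11), F⁻ (Z=9), O²⁻ (Z=8), N³⁻ (Z=7).
So the order is Si⁴⁺ < Mg²⁺ < Na⁺ < F⁻ < O²⁻ < N³⁻; the 2nd-smallest ion is Mg²⁺.

Mg²⁺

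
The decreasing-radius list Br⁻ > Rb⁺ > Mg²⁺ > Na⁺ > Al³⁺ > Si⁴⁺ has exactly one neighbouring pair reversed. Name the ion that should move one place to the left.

Na⁺

The pair Mg²⁺, Na⁺ is the wrong way round — both have 10 electrons but Z(Mg)=12 > Z(Na)=11, so Mg²⁺ should be the smaller of the two. All other adjacent pairs agree with periodic trends, so Na⁺ is the misplaced ion.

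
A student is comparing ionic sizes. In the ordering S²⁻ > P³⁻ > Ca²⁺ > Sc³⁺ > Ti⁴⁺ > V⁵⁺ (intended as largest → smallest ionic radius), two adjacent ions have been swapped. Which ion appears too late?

The pair S²⁻, P³⁻ is the wrong way round — S²⁻ and P³⁻ share 18 electrons; the higher nuclear charge on S (Z=16) contracts it more, so S²⁻ < P³⁻. All other adjacent pairs agree with periodic trends, so P³⁻ is the misplaced ion.

P³⁻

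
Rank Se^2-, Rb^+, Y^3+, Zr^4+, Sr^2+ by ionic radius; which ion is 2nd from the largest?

Rb^+

Isoelectronic series (36 e⁻ each). Size is set by nuclear charge: more protons means a smaller ion. Zr^4+ (Z=40), Y^3+ (Z=39), Sr^2+ (Z=38), Rb^+ (Z=37), Se^2- (Z=34).
So the order is Zr^4+ < Y^3+ < Sr^2+ < Rb^+ < Se^2-; the 2nd-largest ion is Rb^+.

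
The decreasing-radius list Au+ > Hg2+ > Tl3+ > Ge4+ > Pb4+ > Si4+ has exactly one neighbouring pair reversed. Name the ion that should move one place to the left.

Pb4+

Scanning neighbour by neighbour, only Ge4+/Pb4+ violates a trend: both in group 14 with the same charge; Ge4+ (period 4) has the smaller radius. That makes Pb4+ the one sitting a position late relative to where it belongs.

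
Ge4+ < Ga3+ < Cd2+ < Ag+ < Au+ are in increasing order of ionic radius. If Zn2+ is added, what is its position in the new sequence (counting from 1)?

3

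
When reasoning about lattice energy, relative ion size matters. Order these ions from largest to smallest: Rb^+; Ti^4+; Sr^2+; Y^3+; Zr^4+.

Tabulating Z and e⁻: Ti^4+: 18 e⁻, Z=22, Zr^4+: 36 e⁻, Z=40, Y^3+: 36 e⁻, Z=39, Sr^2+: 36 e⁻, Z=38, Rb^+: 36 e⁻, Z=37. Ti^4+ < Zr^4+ (same group, period 4 vs 5); Zr^4+ < Y^3+ (both 36 e⁻, Z=40>39); Y^3+ < Sr^2+ (isoelectronic, higher Z=39 is smaller); Sr^2+ < Rb^+ (isoelectronic, higher Z=38 is smaller).

Rb^+ > Sr^2+ > Y^3+ > Zr^4+ > Ti^4+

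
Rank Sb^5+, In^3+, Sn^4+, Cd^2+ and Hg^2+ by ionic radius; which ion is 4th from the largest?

Sn^4+

Tabulating Z and e⁻: Sb^5+ has 46 e⁻ (Z=51), Sn^4+ has 46 e⁻ (Z=50), In^3+ has 46 e⁻ (Z=49), Cd^2+ has 46 e⁻ (Z=48), Hg^2+ has 78 e⁻ (Z=80). Sb^5+ < Sn^4+ (both 46 e⁻, Z=51>50); Sn^4+ < In^3+ (both 46 e⁻, Z=50>49); In^3+ < Cd^2+ (both 46 e⁻, Z=49>48); Cd^2+ < Hg^2+ (same group, period 5 vs 6).
Full ascending order: Sb^5+ < Sn^4+ < In^3+ < Cd^2+ < Hg^2+. Counting from the largest, position 4 is Sn^4+.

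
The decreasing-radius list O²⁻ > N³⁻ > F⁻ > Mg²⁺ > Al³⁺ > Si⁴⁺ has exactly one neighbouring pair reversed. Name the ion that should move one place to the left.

Compare adjacent ions: both have 10 electrons but Z(O)=8 > Z(N)=7, so O²⁻ should be the smaller of the two — yet in this decreasing list O²⁻ sits before N³⁻. Nothing else is reversed, so N³⁻ should move one place to the left.

N³⁻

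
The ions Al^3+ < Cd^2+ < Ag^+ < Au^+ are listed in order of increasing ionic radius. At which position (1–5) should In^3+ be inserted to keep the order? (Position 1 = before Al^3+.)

2

Tabulating Z and e⁻: Al^3+: 10 e⁻, Z=13, In^3+: 46 e⁻, Z=49, Cd^2+: 46 e⁻, Z=48, Ag^+: 46 e⁻, Z=47, Au^+: 78 e⁻, Z=79. Al^3+ < In^3+ (same group, period 3 vs 5); In^3+ < Cd^2+ (both 46 e⁻, Z=49>48); Cd^2+ < Ag^+ (isoelectronic, higher Z=48 is smaller); Ag^+ < Au^+ (same group, 1 shell fewer).
The complete sequence is Al^3+ < In^3+ < Cd^2+ < Ag^+ < Au^+. In^3+ sits at position 2.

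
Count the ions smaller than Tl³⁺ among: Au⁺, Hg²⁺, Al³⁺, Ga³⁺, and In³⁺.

3

Tabulating Z and e⁻: Al³⁺: 10 e⁻, Z=13, Ga³⁺: 28 e⁻, Z=31, In³⁺: 46 e⁻, Z=49, Tl³⁺: 78 e⁻, Z=81, Hg²⁺: 78 e⁻, Z=80, Au⁺: 78 e⁻, Z=79. Al³⁺ < Ga³⁺ (same group, period 3 vs 4); Ga³⁺ < In³⁺ (same group, period 4 vs 5); In³⁺ < Tl³⁺ (same group, period 5 vs 6); Tl³⁺ < Hg²⁺ (both 78 e⁻, Z=81>80); Hg²⁺ < Au⁺ (isoelectronic, higher Z=80 is smaller).
Ordering all of them (including Tl³⁺) by radius gives Al³⁺ < Ga³⁺ < In³⁺ < Tl³⁺ < Hg²⁺ < Au⁺. So 3 are smaller.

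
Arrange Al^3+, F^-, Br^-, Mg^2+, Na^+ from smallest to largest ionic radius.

Work out protons and electrons: Al^3+: 10 e⁻, Z=13, Mg^2+: 10 e⁻, Z=12, Na^+: 10 e⁻, Z=11, F^-: 10 e⁻, Z=9, Br^-: 36 e⁻, Z=35. Al^3+ < Mg^2+ (both 10 e⁻, Z=13>12); Mg^2+ < Na^+ (both 10 e⁻, Z=12>11); Na^+ < F^- (both 10 e⁻, Z=11>9); F^- < Br^- (same group, period 2 vs 4).

Al^3+ < Mg^2+ < Na^+ < F^- < Br^-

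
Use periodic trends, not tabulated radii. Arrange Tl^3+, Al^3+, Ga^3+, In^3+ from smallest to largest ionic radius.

All are in the same group with charge +3. Radius grows down the group as n (the outermost shell) increases.

Al^3+ < Ga^3+ < In^3+ < Tl^3+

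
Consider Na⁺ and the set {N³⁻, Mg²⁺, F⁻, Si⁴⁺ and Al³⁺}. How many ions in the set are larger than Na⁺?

2

Each ion has 10 electrons. The ranking follows nuclear charge in reverse — greater Z gives a smaller radius. Si⁴⁺ (Z=14), Al³⁺ (Z=13), Mg²⁺ (Z=12), Na⁺ (Z=11), F⁻ (Z=9), N³⁻ (Z=7).
Placing each against Na⁺: smaller — Si⁴⁺, Al³⁺, Mg²⁺; larger — F⁻, N³⁻. That's 2.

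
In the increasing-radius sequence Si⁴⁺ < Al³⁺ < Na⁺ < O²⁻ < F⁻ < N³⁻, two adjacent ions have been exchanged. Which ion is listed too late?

Check each adjacent pair. O²⁻ and F⁻ are reversed: they are isoelectronic (10 e⁻) and F has more protons than O (9 vs 8), making F⁻ smaller. No other neighbouring pair contradicts the periodic trends, so F⁻ is the ion listed too late.

F⁻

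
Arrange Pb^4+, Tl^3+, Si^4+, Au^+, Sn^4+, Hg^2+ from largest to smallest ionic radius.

Au^+ > Hg^2+ > Tl^3+ > Pb^4+ > Sn^4+ > Si^4+

Si^4+ has 10 e⁻ (Z=14), Sn^4+ has 46 e⁻ (Z=50), Pb^4+ has 78 e⁻ (Z=82), Tl^3+ has 78 e⁻ (Z=81), Hg^2+ has 78 e⁻ (Z=80), Au^+ has 78 e⁻ (Z=79). Si^4+ < Sn^4+ (same group, 2 shells fewer); Sn^4+ < Pb^4+ (same group, 1 shell fewer); Pb^4+ < Tl^3+ (isoelectronic, higher Z=82 is smaller); Tl^3+ < Hg^2+ (isoelectronic, higher Z=81 is smaller); Hg^2+ < Au^+ (both 78 e⁻, Z=80>79).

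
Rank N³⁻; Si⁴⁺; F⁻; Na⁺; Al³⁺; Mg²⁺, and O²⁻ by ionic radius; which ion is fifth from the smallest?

These species are isoelectronic with 10 electrons. The only difference is the number of protons: Si⁴⁺ (Z=14), Al³⁺ (Z=13), Mg²⁺ (Z=12), Na⁺ (Z=11), F⁻ (Z=9), O²⁻ (Z=8), N³⁻ (Z=7). The strongest nuclear pull (Si⁴⁺) gives the smallest ion.
That gives Si⁴⁺ < Al³⁺ < Mg²⁺ < Na⁺ < F⁻ < O²⁻ < N³⁻. From the smallest end, number 5 is F⁻.

F⁻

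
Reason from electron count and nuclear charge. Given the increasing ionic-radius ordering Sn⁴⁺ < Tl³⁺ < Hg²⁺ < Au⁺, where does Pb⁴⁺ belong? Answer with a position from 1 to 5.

2

Electron counts and nuclear charges: Sn⁴⁺ has 46 e⁻ (Z=50), Pb⁴⁺ has 78 e⁻ (Z=82), Tl³⁺ has 78 e⁻ (Z=81), Hg²⁺ has 78 e⁻ (Z=80), Au⁺ has 78 e⁻ (Z=79). Sn⁴⁺ < Pb⁴⁺ (same group, period 5 vs 6); Pb⁴⁺ < Tl³⁺ (both 78 e⁻, Z=82>81); Tl³⁺ < Hg²⁺ (isoelectronic, higher Z=81 is smaller); Hg²⁺ < Au⁺ (isoelectronic, higher Z=80 is smaller).
The complete sequence is Sn⁴⁺ < Pb⁴⁺ < Tl³⁺ < Hg²⁺ < Au⁺. Pb⁴⁺ sits at position 2.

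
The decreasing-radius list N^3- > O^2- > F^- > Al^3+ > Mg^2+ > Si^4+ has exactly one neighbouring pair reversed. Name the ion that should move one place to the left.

Compare adjacent ions: Al^3+ and Mg^2+ share 10 electrons; the higher nuclear charge on Al (Z=13) contracts it more, so Al^3+ < Mg^2+ — yet in this decreasing list Al^3+ sits before Mg^2+. Nothing else is reversed, so Mg^2+ should move one place to the left.

Mg^2+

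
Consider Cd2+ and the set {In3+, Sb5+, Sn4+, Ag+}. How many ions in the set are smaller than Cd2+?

3

All of these have 46 electrons (isoelectronic). With the same electron cloud, the ion with the most protons pulls it in tightest. Nuclear charges: Sb5+ (Z=51), Sn4+ (Z=50), In3+ (Z=49), Cd2+ (Z=48), Ag+ (Z=47). Highest Z is smallest.
Relative to Cd2+, the ions that are smaller are Sb5+, Sn4+, In3+. That's 3.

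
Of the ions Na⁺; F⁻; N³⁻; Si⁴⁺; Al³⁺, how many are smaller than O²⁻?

4

Each ion has 10 electrons. The ranking follows nuclear charge in reverse — greater Z gives a smaller radius. Si⁴⁺ (Z=14), Al³⁺ (Z=13), Na⁺ (Z=11), F⁻ (Z=9), O²⁻ (Z=8), N³⁻ (Z=7).
Ordering all of them (including O²⁻) by radius gives Si⁴⁺ < Al³⁺ < Na⁺ < F⁻ < O²⁻ < N³⁻. So 4 are smaller.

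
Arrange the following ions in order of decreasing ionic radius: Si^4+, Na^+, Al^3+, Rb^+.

Rb^+ > Na^+ > Al^3+ > Si^4+

Work out protons and electrons: Si^4+ (Z=14, 10 e⁻), Al^3+ (Z=13, 10 e⁻), Na^+ (Z=11, 10 e⁻), Rb^+ (Z=37, 36 e⁻). Si^4+ < Al^3+ (isoelectronic, higher Z=14 is smaller); Al^3+ < Na^+ (isoelectronic, higher Z=13 is smaller); Na^+ < Rb^+ (same group, period 3 vs 5).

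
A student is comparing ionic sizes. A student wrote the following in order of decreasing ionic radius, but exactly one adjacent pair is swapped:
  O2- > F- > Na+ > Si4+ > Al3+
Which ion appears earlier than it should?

Check each adjacent pair. Si4+ and Al3+ are reversed: Si4+ and Al3+ share 10 electrons; the higher nuclear charge on Si (Z=14) contracts it more, so Si4+ < Al3+. No other neighbouring pair contradicts the periodic trends, so Si4+ is the ion listed too early.

Si4+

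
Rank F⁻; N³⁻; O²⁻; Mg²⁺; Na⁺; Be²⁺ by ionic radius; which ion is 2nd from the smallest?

Tabulating Z and e⁻: Be²⁺: 2 e⁻, Z=4, Mg²⁺: 10 e⁻, Z=12, Na⁺: 10 e⁻, Z=11, F⁻: 10 e⁻, Z=9, O²⁻: 10 e⁻, Z=8, N³⁻: 10 e⁻, Z=7. Be²⁺ < Mg²⁺ (same group, 1 shell fewer); Mg²⁺ < Na⁺ (both 10 e⁻, Z=12>11); Na⁺ < F⁻ (both 10 e⁻, Z=11>9); F⁻ < O²⁻ (isoelectronic, higher Z=9 is smaller); O²⁻ < N³⁻ (isoelectronic, higher Z=8 is smaller).
So the order is Be²⁺ < Mg²⁺ < Na⁺ < F⁻ < O²⁻ < N³⁻; the 2nd-smallest ion is Mg²⁺.

Mg²⁺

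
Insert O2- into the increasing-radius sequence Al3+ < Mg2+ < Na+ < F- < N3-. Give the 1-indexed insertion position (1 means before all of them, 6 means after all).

5

Each ion has 10 electrons. The ranking follows nuclear charge in reverse — greater Z gives a smaller radius. Al3+ (Z=13), Mg2+ (Z=12), Na+ (Z=11), F- (Z=9), O2- (Z=8), N3- (Z=7).
Putting O2- in gives Al3+ < Mg2+ < Na+ < F- < O2- < N3-; it lands at slot 5.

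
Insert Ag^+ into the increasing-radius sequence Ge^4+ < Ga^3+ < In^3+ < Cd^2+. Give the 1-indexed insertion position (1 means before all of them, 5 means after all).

5

Work out protons and electrons: Ge^4+ (Z=32, 28 e⁻), Ga^3+ (Z=31, 28 e⁻), In^3+ (Z=49, 46 e⁻), Cd^2+ (Z=48, 46 e⁻), Ag^+ (Z=47, 46 e⁻). Ge^4+ < Ga^3+ (isoelectronic, higher Z=32 is smaller); Ga^3+ < In^3+ (same group, 1 shell fewer); In^3+ < Cd^2+ (both 46 e⁻, Z=49>48); Cd^2+ < Ag^+ (both 46 e⁻, Z=48>47).
With Ag^+ included the full order is Ge^4+ < Ga^3+ < In^3+ < Cd^2+ < Ag^+, so it takes position 5.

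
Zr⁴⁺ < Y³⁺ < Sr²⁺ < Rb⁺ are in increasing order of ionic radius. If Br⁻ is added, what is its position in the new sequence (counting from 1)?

Isoelectronic series (36 e⁻ each). Size is set by nuclear charge: more protons means a smaller ion. Zr⁴⁺ (Z=40), Y³⁺ (Z=39), Sr²⁺ (Z=38), Rb⁺ (Z=37), Br⁻ (Z=35).
The complete sequence is Zr⁴⁺ < Y³⁺ < Sr²⁺ < Rb⁺ < Br⁻. Br⁻ sits at position 5.

5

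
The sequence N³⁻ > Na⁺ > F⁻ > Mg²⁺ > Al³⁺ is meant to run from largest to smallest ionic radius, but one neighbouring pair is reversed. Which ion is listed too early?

Na⁺

The pair Na⁺, F⁻ is the wrong way round — they are isoelectronic (10 e⁻) and Na has more protons than F (11 vs 9), making Na⁺ smaller. All other adjacent pairs agree with periodic trends, so Na⁺ is the misplaced ion.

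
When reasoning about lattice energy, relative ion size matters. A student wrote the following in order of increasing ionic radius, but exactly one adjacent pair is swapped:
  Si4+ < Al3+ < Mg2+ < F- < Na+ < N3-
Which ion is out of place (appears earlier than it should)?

The pair F-, Na+ is the wrong way round — both have 10 electrons but Z(Na)=11 > Z(F)=9, so Na+ should be the smaller of the two. All other adjacent pairs agree with periodic trends, so F- is the misplaced ion.

F-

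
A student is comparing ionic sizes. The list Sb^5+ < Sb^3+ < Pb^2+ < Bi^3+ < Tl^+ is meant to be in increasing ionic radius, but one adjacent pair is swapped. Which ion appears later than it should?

Bi^3+

Check each adjacent pair. Pb^2+ and Bi^3+ are reversed: they are isoelectronic (80 e⁻) and Bi has more protons than Pb (83 vs 82), making Bi^3+ smaller. No other neighbouring pair contradicts the periodic trends, so Bi^3+ is the ion listed too late.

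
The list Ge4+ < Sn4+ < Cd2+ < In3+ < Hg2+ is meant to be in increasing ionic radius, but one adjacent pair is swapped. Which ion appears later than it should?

In3+

Compare adjacent ions: they are isoelectronic (46 e⁻) and In has more protons than Cd (49 vs 48), making In3+ smaller — yet in this increasing list Cd2+ sits before In3+. Nothing else is reversed, so In3+ should move one place to the left.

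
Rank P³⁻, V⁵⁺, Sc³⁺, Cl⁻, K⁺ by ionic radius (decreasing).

P³⁻ > Cl⁻ > K⁺ > Sc³⁺ > V⁵⁺

These species are isoelectronic with 18 electrons. The only difference is the number of protons: V⁵⁺ (Z=23), Sc³⁺ (Z=21), K⁺ (Z=19), Cl⁻ (Z=17), P³⁻ (Z=15). The strongest nuclear pull (V⁵⁺) gives the smallest ion.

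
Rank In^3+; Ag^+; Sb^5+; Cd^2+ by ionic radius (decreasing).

Ag^+ > Cd^2+ > In^3+ > Sb^5+

Each ion has 46 electrons. The ranking follows nuclear charge in reverse — greater Z gives a smaller radius. Sb^5+ (Z=51), In^3+ (Z=49), Cd^2+ (Z=48), Ag^+ (Z=47).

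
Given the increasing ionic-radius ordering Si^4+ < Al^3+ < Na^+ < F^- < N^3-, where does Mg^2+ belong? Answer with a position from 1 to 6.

3

Isoelectronic series (10 e⁻ each). Size is set by nuclear charge: more protons means a smaller ion. Si^4+ (Z=14), Al^3+ (Z=13), Mg^2+ (Z=12), Na^+ (Z=11), F^- (Z=9), N^3- (Z=7).
With Mg^2+ included the full order is Si^4+ < Al^3+ < Mg^2+ < Na^+ < F^- < N^3-, so it takes position 3.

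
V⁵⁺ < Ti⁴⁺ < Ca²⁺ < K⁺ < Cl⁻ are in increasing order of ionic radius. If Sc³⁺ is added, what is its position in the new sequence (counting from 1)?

3

Each ion has 18 electrons. The ranking follows nuclear charge in reverse — greater Z gives a smaller radius. V⁵⁺ (Z=23), Ti⁴⁺ (Z=22), Sc³⁺ (Z=21), Ca²⁺ (Z=20), K⁺ (Z=19), Cl⁻ (Z=17).
With Sc³⁺ included the full order is V⁵⁺ < Ti⁴⁺ < Sc³⁺ < Ca²⁺ < K⁺ < Cl⁻, so it takes position 3.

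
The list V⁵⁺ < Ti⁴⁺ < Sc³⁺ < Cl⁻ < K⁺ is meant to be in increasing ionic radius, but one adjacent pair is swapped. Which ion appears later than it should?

Scanning neighbour by neighbour, only Cl⁻/K⁺ violates a trend: K⁺ and Cl⁻ share 18 electrons; the higher nuclear charge on K (Z=19) contracts it more, so K⁺ < Cl⁻. That makes K⁺ the one sitting a position late relative to where it belongs.

K⁺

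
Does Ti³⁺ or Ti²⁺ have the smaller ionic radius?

Ti³⁺

For a single element, ionic radius drops as positive charge rises — Ti³⁺ < Ti²⁺.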